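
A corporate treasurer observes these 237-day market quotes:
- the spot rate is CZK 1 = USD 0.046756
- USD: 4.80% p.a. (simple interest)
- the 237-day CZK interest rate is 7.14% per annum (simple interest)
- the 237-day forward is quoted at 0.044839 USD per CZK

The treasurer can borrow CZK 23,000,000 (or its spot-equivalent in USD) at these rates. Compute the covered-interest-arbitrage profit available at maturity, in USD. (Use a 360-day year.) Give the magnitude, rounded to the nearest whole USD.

T = 237/360 years.
Invest the CZK and cover forward: 23,000,000 × 1.047005 × 0.044839 = USD 1,079,773.12.
Convert at spot and invest in USD: 23,000,000 × 0.046756 × 1.031600 = USD 1,109,370.26.
The quoted forward undervalues CZK, so borrow CZK, convert to USD at spot, deposit the USD at 4.80%, and buy CZK forward at 0.044839 to cover the loan.
Profit = 1,109,370.26 − 1,079,773.12 = USD 29,597.

USD 29,597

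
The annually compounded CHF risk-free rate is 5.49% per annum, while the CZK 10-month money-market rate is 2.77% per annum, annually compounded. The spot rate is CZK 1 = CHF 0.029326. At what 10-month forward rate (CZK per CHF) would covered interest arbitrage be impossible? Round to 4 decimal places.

33.3651

T = 10/12 years.
CHF accumulates by (1 + 0.0549)^(10/12) = 1.04554503.
Growth of 1 CZK over T: (1 + 0.0277)^(10/12) = 1.02303061.
So F = 0.029326 × 1.04554503 / 1.02303061 = 0.029971394 (CHF/CZK).
Quoted the other way: 1/0.029971394 = 33.3651 CZK per CHF.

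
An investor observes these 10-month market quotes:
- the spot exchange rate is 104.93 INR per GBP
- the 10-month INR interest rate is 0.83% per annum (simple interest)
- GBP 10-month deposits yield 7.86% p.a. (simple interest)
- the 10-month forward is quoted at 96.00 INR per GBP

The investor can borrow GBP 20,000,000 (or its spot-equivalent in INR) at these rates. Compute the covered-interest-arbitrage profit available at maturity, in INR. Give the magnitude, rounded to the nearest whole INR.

INR 67,355,317

T = 10/12 years.
Invest the GBP and cover forward: 20,000,000 × 1.065500 × 96.00 = INR 2,045,760,000.00.
Convert at spot and invest in INR: 20,000,000 × 104.93 × 1.006916666667 = INR 2,113,115,316.67.
The quoted forward undervalues GBP, so borrow GBP, convert to INR at spot, deposit the INR at 0.83%, and buy GBP forward at 96.00 to cover the loan.
The gap between the two covered legs is INR 67,355,317.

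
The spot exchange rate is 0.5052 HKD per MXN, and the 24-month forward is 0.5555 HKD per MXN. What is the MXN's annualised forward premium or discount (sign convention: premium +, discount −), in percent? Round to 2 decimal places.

T = 2 years.
(F − S)/S = (0.5555 − 0.5052)/0.5052 = 0.0995645.
Per annum: 0.0995645 / 2 = 0.049782 = 4.98%.

+4.98%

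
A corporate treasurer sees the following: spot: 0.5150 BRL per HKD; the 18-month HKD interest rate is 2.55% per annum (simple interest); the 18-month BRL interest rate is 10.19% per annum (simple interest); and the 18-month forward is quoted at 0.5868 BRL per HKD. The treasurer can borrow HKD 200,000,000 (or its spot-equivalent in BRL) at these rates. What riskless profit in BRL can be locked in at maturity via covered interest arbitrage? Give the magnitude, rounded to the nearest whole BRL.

BRL 3,105,470

T = 18/12 years.
Route A — deposit HKD, sell forward: 200,000,000 × 1.038250 × 0.5868 = BRL 121,849,020.00.
Route B — convert at spot, deposit BRL: 200,000,000 × 0.5150 × 1.152850 = BRL 118,743,550.00.
The quoted forward overvalues HKD, so borrow BRL, buy HKD at spot, deposit the HKD at 2.55%, and sell the proceeds forward at 0.5868.
Profit = 121,849,020.00 − 118,743,550.00 = BRL 3,105,470.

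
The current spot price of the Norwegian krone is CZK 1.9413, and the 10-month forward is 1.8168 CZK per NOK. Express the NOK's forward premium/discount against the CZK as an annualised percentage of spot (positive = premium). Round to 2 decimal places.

-7.70%

T = 10/12 years.
NOK trades forward at -6.41323% vs spot over the period.
Annualise by dividing by T: -0.0641323 / (10/12) = -0.076959 → -7.70%.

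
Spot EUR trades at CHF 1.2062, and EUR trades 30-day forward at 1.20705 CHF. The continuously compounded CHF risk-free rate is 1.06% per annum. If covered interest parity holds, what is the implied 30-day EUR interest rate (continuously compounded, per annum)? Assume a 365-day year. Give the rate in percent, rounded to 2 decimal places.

0.20%

T = 30/365 years.
F/S = 1.20705/1.2062 = 1.0007047 = (growth of CHF) / (growth of EUR).
The CHF side grows by e^(0.0106×30/365) = 1.0008716.
So the EUR growth factor = 1.0001668.
r = ln(1.0001668)/(30/365) = 0.002029 → 0.20%.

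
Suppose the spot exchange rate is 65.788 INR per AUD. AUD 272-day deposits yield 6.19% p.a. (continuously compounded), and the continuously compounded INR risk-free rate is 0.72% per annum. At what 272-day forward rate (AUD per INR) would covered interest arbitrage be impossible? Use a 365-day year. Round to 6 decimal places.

T = 272/365 years.
INR accumulates by e^(0.0072×272/365) = 1.0053799.
Growth of 1 AUD over T: e^(0.0619×272/365) = 1.0472087.
So F = 65.788 × 1.0053799 / 1.0472087 = 63.16022 (INR/AUD).
Quoted the other way: 1/63.16022 = 0.015833 AUD per INR.

0.015833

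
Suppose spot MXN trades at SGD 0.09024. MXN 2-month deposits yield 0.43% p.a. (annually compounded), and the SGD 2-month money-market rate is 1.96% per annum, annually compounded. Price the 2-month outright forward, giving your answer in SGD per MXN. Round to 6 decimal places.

0.090468

T = 2/12 years.
SGD accumulates by (1 + 0.0196)^(2/12) = 1.0032403.
Growth of 1 MXN over T: (1 + 0.0043)^(2/12) = 1.0007154.
CIP: F = S · (grow SGD)/(grow MXN) = 0.09024 × 1.0032403/1.0007154 = 0.09046768 SGD per MXN.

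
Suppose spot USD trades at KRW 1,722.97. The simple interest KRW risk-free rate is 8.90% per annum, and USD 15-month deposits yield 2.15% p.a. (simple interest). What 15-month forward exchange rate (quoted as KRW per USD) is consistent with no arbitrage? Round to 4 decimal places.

1864.5409

T = 15/12 years.
KRW growth factor: 1 + 0.0890×15/12 = 1.111250.
USD accumulates by 1 + 0.0215×15/12 = 1.026875.
CIP: F = S · (grow KRW)/(grow USD) = 1722.97 × 1.111250/1.026875 = 1864.540876 KRW per USD.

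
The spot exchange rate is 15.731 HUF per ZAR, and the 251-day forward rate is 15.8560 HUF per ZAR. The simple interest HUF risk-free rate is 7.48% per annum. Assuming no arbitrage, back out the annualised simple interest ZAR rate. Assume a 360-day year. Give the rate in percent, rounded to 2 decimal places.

6.29%

T = 251/360 years.
F/S = 15.856/15.731 = 1.0079461 = (growth of HUF) / (growth of ZAR).
The HUF side grows by 1 + 0.0748×251/360 = 1.0521522.
That pins the ZAR growth at 1.0438576.
r = (1.0438576 − 1)/(251/360) = 0.062903 → 6.29%.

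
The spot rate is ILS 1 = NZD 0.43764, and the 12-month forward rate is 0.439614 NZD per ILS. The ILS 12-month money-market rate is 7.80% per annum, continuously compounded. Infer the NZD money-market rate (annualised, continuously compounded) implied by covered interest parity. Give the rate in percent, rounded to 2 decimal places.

8.25%

T = 1 year.
CIP gives F = S · g_NZD/g_ILS, so g_NZD/g_ILS = 0.439614/0.43764 = 1.0045106.
ILS growth factor: e^(0.0780×1) = 1.0811227.
Hence g_NZD = 1.0859992.
Take logs: ln 1.0859992 / 1 = 0.082500, so 8.25%.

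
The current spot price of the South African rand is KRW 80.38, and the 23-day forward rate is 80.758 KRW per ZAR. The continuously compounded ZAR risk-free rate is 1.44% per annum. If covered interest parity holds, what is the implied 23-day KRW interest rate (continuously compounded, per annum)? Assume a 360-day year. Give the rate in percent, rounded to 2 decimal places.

8.78%

T = 23/360 years.
By CIP, F/S equals the KRW-to-ZAR growth ratio: 80.758/80.38 = 1.0047027.
The ZAR side grows by e^(0.0144×23/360) = 1.0009204.
So the KRW growth factor = 1.0056274.
Take logs: ln 1.0056274 / (23/360) = 0.087834, so 8.78%.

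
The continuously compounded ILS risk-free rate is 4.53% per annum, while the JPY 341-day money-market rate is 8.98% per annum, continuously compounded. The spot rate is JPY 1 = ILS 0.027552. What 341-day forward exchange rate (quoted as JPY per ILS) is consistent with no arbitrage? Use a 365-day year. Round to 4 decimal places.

T = 341/365 years.
ILS accumulates by e^(0.0453×341/365) = 1.04322969.
JPY accumulates by e^(0.0898×341/365) = 1.08751507.
CIP: F = S · (grow ILS)/(grow JPY) = 0.027552 × 1.04322969/1.08751507 = 0.026430038 ILS per JPY.
Quoted the other way: 1/0.026430038 = 37.8357 JPY per ILS.

37.8357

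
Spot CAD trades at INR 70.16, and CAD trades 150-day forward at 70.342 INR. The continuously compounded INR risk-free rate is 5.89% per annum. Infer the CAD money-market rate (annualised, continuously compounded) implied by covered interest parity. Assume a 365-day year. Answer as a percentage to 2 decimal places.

5.26%

T = 150/365 years.
F/S = 70.342/70.16 = 1.0025941 = (growth of INR) / (growth of CAD).
The INR side grows by e^(0.0589×150/365) = 1.0245008.
So the CAD growth factor = 1.021850.
r = ln(1.021850)/(150/365) = 0.052596 → 5.26%.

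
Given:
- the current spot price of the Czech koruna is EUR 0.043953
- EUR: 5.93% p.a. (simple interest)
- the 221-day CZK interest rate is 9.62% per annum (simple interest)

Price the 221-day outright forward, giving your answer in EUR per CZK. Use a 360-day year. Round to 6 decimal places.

0.043013

T = 221/360 years.
Growth of 1 EUR over T: 1 + 0.0593×221/360 = 1.0364036.
CZK growth factor: 1 + 0.0962×221/360 = 1.0590561.
Forward (EUR per CZK) = 0.043953 × 1.0364036 / 1.0590561 = 0.04301287.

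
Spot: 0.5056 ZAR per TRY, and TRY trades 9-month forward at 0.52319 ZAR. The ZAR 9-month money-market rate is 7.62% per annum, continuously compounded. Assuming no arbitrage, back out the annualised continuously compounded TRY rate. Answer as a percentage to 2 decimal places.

T = 9/12 years.
F/S = 0.52319/0.5056 = 1.0347903 = (growth of ZAR) / (growth of TRY).
ZAR growth factor: e^(0.0762×9/12) = 1.0588146.
So the TRY growth factor = 1.0232166.
r = ln(1.0232166)/(9/12) = 0.030602 → 3.06%.

3.06%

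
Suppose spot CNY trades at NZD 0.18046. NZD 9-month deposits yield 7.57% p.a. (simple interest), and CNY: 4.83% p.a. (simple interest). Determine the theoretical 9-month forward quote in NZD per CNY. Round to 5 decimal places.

0.18404

T = 9/12 years.
NZD accumulates by 1 + 0.0757×9/12 = 1.056775.
CNY accumulates by 1 + 0.0483×9/12 = 1.036225.
So F = 0.18046 × 1.056775 / 1.036225 = 0.1840388 (NZD/CNY).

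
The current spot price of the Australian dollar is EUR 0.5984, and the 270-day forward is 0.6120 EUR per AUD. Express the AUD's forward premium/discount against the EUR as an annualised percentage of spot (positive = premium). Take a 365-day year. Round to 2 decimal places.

T = 270/365 years.
Period premium: (0.6120 − 0.5984)/0.5984 = 0.0227273.
×(1/T) gives 3.07% p.a.

+3.07%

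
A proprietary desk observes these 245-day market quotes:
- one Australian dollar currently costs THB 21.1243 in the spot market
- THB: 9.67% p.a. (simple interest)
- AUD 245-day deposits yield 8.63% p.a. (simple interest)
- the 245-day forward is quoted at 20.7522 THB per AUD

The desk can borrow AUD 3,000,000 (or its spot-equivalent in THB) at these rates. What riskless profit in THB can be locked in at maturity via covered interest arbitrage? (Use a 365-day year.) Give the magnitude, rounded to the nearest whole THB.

THB 1,623,359

T = 245/365 years.
Invest the AUD and cover forward: 3,000,000 × 1.0579273973 × 20.7522 = THB 65,862,962.80.
Convert at spot and invest in THB: 3,000,000 × 21.1243 × 1.0649082192 = THB 67,486,322.08.
The quoted forward undervalues AUD, so borrow AUD, convert to THB at spot, deposit the THB at 9.67%, and buy AUD forward at 20.7522 to cover the loan.
The gap between the two covered legs is THB 1,623,359.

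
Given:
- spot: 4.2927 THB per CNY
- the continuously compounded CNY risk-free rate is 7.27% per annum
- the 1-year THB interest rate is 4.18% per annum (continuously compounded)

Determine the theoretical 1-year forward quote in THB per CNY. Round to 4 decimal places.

4.1621

T = 1 year.
THB growth factor: e^(0.0418×1) = 1.0426859.
Growth of 1 CNY over T: e^(0.0727×1) = 1.0754079.
Forward (THB per CNY) = 4.2927 × 1.0426859 / 1.0754079 = 4.162084.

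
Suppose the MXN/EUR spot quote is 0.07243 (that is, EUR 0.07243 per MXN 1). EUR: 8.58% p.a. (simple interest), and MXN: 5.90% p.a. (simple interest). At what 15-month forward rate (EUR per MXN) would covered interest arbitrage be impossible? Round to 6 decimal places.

T = 15/12 years.
Growth of 1 EUR over T: 1 + 0.0858×15/12 = 1.107250.
MXN growth factor: 1 + 0.0590×15/12 = 1.073750.
So F = 0.07243 × 1.107250 / 1.073750 = 0.07468975 (EUR/MXN).

0.074690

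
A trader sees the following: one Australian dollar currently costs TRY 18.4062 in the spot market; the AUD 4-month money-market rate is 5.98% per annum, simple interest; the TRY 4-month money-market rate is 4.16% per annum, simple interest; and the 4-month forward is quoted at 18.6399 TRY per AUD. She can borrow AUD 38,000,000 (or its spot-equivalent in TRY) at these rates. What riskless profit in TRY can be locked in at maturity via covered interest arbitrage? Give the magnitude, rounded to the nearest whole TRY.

T = 4/12 years.
Route A — deposit AUD, sell forward: 38,000,000 × 1.01993333333 × 18.6399 = TRY 722,435,302.92.
Route B — convert at spot, deposit TRY: 38,000,000 × 18.4062 × 1.01386666667 = TRY 709,134,440.32.
The quoted forward overvalues AUD, so borrow TRY, buy AUD at spot, deposit the AUD at 5.98%, and sell the proceeds forward at 18.6399.
The gap between the two covered legs is TRY 13,300,863.

TRY 13,300,863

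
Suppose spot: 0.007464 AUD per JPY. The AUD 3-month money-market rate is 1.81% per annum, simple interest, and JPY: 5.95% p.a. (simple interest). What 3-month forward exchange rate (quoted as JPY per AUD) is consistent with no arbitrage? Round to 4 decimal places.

T = 3/12 years.
AUD growth factor: 1 + 0.0181×3/12 = 1.004525.
JPY accumulates by 1 + 0.0595×3/12 = 1.014875.
So F = 0.007464 × 1.004525 / 1.014875 = 0.00738787989 (AUD/JPY).
Invert for JPY per AUD: 1 / 0.00738787989 = 135.3568.

135.3568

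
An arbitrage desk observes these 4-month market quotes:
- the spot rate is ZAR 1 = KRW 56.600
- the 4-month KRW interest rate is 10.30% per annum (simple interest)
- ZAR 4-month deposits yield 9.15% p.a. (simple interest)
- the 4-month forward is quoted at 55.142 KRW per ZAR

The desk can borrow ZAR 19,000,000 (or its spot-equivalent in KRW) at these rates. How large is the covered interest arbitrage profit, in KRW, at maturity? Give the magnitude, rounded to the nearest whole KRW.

KRW 32,669,278

T = 4/12 years.
Route A — deposit ZAR, sell forward: 19,000,000 × 1.030500 × 55.142 = KRW 1,079,652,789.00.
Route B — convert at spot, deposit KRW: 19,000,000 × 56.600 × 1.034333333333 = KRW 1,112,322,066.67.
The quoted forward undervalues ZAR, so borrow ZAR, convert to KRW at spot, deposit the KRW at 10.30%, and buy ZAR forward at 55.142 to cover the loan.
The gap between the two covered legs is KRW 32,669,278.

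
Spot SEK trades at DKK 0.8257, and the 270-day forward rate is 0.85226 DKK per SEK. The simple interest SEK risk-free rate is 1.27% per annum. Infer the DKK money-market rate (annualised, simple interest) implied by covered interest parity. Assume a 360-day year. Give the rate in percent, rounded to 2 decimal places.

T = 270/360 years.
By CIP, F/S equals the DKK-to-SEK growth ratio: 0.85226/0.8257 = 1.0321666.
The SEK side grows by 1 + 0.0127×270/360 = 1.009525.
Hence g_DKK = 1.041998.
r = (1.041998 − 1)/(270/360) = 0.055997 → 5.60%.

5.60%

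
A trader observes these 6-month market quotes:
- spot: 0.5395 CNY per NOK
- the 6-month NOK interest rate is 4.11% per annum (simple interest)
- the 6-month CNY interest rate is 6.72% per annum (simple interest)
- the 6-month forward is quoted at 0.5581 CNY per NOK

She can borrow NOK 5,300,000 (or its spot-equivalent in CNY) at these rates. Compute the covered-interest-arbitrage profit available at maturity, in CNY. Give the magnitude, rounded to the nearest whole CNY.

CNY 63,291

T = 6/12 years.
Keep in NOK, deliver into the forward: 5,300,000·1.020550·0.5581 = CNY 3,018,715.46.
Swap to CNY now, deposit: 5,300,000·0.5395·1.033600 = CNY 2,955,424.16.
The quoted forward overvalues NOK, so borrow CNY, buy NOK at spot, deposit the NOK at 4.11%, and sell the proceeds forward at 0.5581.
The gap between the two covered legs is CNY 63,291.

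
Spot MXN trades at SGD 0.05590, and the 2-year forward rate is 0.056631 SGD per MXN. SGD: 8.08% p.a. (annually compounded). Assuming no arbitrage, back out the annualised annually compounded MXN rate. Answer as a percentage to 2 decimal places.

7.38%

T = 2 years.
F/S = 0.056631/0.0559 = 1.0130769 = (growth of SGD) / (growth of MXN).
The SGD side grows by (1 + 0.0808)^2 = 1.1681286.
Hence g_MXN = 1.1530503.
Annualise: 1.1530503^(1/2) − 1 = 0.073802 = 7.38%.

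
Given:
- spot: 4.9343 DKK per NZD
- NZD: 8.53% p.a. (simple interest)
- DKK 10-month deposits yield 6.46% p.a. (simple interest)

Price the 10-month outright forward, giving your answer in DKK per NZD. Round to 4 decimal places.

T = 10/12 years.
DKK accumulates by 1 + 0.0646×10/12 = 1.0538333.
NZD accumulates by 1 + 0.0853×10/12 = 1.0710833.
Forward (DKK per NZD) = 4.9343 × 1.0538333 / 1.0710833 = 4.854832.

4.8548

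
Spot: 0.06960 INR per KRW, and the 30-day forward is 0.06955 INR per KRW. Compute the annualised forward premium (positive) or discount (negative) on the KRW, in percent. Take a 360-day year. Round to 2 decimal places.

T = 30/360 years.
KRW trades forward at -0.07184% vs spot over the period.
Annualise by dividing by T: -0.0007184 / (30/360) = -0.008621 → -0.86%.

-0.86%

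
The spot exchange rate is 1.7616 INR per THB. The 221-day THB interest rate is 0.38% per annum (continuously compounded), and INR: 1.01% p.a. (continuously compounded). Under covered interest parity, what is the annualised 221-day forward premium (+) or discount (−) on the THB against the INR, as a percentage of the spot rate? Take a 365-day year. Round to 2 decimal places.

+0.63%

T = 221/365 years.
CIP forward (INR per THB) = 1.7616 × 1.0061341/1.0023035 = 1.7683325.
(F − S)/S ÷ T = (1.7683325 − 1.7616)/1.7616/(221/365) = 0.006312 → 0.63%.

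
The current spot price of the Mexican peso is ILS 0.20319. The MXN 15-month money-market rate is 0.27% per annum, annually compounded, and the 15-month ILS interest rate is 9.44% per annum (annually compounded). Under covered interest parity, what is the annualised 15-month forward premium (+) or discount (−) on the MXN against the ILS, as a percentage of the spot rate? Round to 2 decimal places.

+9.25%

T = 15/12 years.
CIP forward (ILS per MXN) = 0.20319 × 1.1193608/1.0033761 = 0.22667763.
(F − S)/S ÷ T = (0.22667763 − 0.20319)/0.20319/(15/12) = 0.092476 → 9.25%.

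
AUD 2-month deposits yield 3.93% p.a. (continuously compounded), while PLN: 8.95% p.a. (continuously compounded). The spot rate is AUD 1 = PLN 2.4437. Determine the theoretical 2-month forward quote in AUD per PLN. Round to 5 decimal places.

0.40581

T = 2/12 years.
Growth of 1 PLN over T: e^(0.0895×2/12) = 1.0150285.
AUD accumulates by e^(0.0393×2/12) = 1.0065715.
So F = 2.4437 × 1.0150285 / 1.0065715 = 2.464231 (PLN/AUD).
Quoted the other way: 1/2.464231 = 0.40581 AUD per PLN.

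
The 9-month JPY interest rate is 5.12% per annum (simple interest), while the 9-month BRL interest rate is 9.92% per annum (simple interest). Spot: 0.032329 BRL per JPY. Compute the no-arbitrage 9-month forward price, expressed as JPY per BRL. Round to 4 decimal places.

T = 9/12 years.
Growth of 1 BRL over T: 1 + 0.0992×9/12 = 1.074400.
JPY accumulates by 1 + 0.0512×9/12 = 1.038400.
CIP: F = S · (grow BRL)/(grow JPY) = 0.032329 × 1.074400/1.038400 = 0.033449805 BRL per JPY.
Quoted the other way: 1/0.033449805 = 29.8955 JPY per BRL.

29.8955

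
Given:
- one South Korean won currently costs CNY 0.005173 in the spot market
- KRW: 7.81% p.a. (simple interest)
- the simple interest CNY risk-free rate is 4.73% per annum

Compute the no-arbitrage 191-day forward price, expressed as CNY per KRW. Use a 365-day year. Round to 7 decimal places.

T = 191/365 years.
Growth of 1 CNY over T: 1 + 0.0473×191/365 = 1.0247515.
Growth of 1 KRW over T: 1 + 0.0781×191/365 = 1.0408688.
Forward (CNY per KRW) = 0.005173 × 1.0247515 / 1.0408688 = 0.005092899.

0.0050929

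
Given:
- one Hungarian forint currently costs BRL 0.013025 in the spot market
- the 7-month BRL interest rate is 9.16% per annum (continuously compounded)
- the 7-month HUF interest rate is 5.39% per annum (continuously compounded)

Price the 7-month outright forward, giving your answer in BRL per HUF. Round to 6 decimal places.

T = 7/12 years.
BRL growth factor: e^(0.0916×7/12) = 1.0548867.
Growth of 1 HUF over T: e^(0.0539×7/12) = 1.0319412.
CIP: F = S · (grow BRL)/(grow HUF) = 0.013025 × 1.0548867/1.0319412 = 0.01331461 BRL per HUF.

0.013315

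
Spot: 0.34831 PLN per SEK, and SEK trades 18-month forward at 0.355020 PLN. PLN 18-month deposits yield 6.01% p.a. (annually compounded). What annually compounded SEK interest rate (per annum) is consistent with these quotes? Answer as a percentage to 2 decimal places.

T = 18/12 years.
CIP gives F = S · g_PLN/g_SEK, so g_PLN/g_SEK = 0.35502/0.34831 = 1.0192644.
PLN growth factor: (1 + 0.0601)^(18/12) = 1.0914912.
So the SEK growth factor = 1.0708617.
r = 1.0708617^(12/18) − 1 = 0.046700 → 4.67%.

4.67%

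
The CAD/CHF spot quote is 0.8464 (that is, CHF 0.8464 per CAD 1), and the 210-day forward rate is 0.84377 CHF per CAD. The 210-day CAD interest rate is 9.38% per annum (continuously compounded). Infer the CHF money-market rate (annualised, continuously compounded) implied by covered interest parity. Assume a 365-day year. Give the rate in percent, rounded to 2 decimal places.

8.84%

T = 210/365 years.
F/S = 0.84377/0.8464 = 0.9968927 = (growth of CHF) / (growth of CAD).
CAD growth factor: e^(0.0938×210/365) = 1.0554499.
That pins the CHF growth at 1.0521703.
r = ln(1.0521703)/(210/365) = 0.088391 → 8.84%.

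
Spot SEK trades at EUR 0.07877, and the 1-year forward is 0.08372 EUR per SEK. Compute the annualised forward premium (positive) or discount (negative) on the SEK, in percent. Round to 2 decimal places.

+6.28%

T = 1 year.
SEK trades forward at +6.28412% vs spot over the period.
Annualise by dividing by T: 0.0628412 / 1 = 0.062841 → 6.28%.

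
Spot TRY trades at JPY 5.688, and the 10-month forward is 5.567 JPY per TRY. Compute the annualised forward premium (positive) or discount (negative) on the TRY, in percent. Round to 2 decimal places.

-2.55%

T = 10/12 years.
TRY trades forward at -2.12729% vs spot over the period.
×(1/T) gives -2.55% p.a.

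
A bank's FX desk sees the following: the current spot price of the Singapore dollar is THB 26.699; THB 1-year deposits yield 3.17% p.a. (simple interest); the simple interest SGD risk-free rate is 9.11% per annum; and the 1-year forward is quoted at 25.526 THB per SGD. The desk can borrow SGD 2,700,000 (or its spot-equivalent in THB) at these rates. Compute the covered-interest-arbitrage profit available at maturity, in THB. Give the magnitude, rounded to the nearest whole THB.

T = 1 year.
Invest the SGD and cover forward: 2,700,000 × 1.091100 × 25.526 = THB 75,198,830.22.
Convert at spot and invest in THB: 2,700,000 × 26.699 × 1.031700 = THB 74,372,467.41.
The quoted forward overvalues SGD, so borrow THB, buy SGD at spot, deposit the SGD at 9.11%, and sell the proceeds forward at 25.526.
Profit = 75,198,830.22 − 74,372,467.41 = THB 826,363.

THB 826,363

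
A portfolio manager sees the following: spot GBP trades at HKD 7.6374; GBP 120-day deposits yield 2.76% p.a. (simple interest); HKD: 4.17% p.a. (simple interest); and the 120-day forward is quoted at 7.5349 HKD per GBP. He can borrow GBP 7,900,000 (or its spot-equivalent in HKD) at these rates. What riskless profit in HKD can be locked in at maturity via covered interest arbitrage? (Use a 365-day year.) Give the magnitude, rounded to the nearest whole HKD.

T = 120/365 years.
Invest the GBP and cover forward: 7,900,000 × 1.0090739726 × 7.5349 = HKD 60,065,844.66.
Convert at spot and invest in HKD: 7,900,000 × 7.6374 × 1.013709589 = HKD 61,162,634.36.
The quoted forward undervalues GBP, so borrow GBP, convert to HKD at spot, deposit the HKD at 4.17%, and buy GBP forward at 7.5349 to cover the loan.
Arbitrage profit = |60,065,844.66 − 61,162,634.36| = HKD 1,096,790.

HKD 1,096,790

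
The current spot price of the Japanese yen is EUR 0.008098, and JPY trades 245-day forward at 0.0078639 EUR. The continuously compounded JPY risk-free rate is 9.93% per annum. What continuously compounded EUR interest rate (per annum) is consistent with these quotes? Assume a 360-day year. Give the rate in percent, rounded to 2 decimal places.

T = 245/360 years.
CIP gives F = S · g_EUR/g_JPY, so g_EUR/g_JPY = 0.0078639/0.008098 = 0.9710916.
JPY growth factor: e^(0.0993×245/360) = 1.069915.
Hence g_EUR = 1.0389855.
Take logs: ln 1.0389855 / (245/360) = 0.056196, so 5.62%.

5.62%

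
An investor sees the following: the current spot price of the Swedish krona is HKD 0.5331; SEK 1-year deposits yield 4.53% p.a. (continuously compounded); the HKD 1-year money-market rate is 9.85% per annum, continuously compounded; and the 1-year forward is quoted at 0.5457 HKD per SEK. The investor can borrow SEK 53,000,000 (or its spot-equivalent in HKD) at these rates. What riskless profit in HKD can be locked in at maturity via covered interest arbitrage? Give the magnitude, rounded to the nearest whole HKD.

T = 1 year.
Invest the SEK and cover forward: 53,000,000 × 1.0463417153 × 0.5457 = HKD 30,262,399.72.
Convert at spot and invest in HKD: 53,000,000 × 0.5331 × 1.1035144044 = HKD 31,179,027.04.
The quoted forward undervalues SEK, so borrow SEK, convert to HKD at spot, deposit the HKD at 9.85%, and buy SEK forward at 0.5457 to cover the loan.
Arbitrage profit = |30,262,399.72 − 31,179,027.04| = HKD 916,627.

HKD 916,627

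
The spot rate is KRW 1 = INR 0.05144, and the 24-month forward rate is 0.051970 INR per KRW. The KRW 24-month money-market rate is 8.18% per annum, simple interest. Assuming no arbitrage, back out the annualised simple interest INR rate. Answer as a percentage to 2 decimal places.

8.78%

T = 2 years.
CIP gives F = S · g_INR/g_KRW, so g_INR/g_KRW = 0.05197/0.05144 = 1.0103033.
KRW growth factor: 1 + 0.0818×2 = 1.163600.
Hence g_INR = 1.1755889.
r = (1.1755889 − 1)/2 = 0.087794 → 8.78%.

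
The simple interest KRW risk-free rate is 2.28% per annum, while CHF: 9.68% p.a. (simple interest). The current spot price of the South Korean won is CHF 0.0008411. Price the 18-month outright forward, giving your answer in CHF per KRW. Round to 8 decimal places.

0.00093137

T = 18/12 years.
Growth of 1 CHF over T: 1 + 0.0968×18/12 = 1.145200.
Growth of 1 KRW over T: 1 + 0.0228×18/12 = 1.034200.
So F = 0.0008411 × 1.145200 / 1.034200 = 0.0009313747 (CHF/KRW).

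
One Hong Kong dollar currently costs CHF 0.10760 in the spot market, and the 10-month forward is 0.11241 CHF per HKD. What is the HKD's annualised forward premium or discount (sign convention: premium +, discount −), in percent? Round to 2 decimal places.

T = 10/12 years.
(F − S)/S = (0.11241 − 0.1076)/0.1076 = 0.0447026.
×(1/T) gives 5.36% p.a.

+5.36%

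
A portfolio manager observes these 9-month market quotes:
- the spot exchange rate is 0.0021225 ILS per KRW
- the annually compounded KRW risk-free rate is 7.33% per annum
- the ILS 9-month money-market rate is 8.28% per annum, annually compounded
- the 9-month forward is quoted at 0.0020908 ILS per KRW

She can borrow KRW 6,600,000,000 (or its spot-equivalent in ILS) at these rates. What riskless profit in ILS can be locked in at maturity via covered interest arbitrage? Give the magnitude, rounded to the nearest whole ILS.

T = 9/12 years.
Route A — deposit KRW, sell forward: 6,600,000,000 × 1.0544860701 × 0.0020908 = ILS 14,551,148.54.
Route B — convert at spot, deposit ILS: 6,600,000,000 × 0.0021225 × 1.0614784591 = ILS 14,869,720.99.
The quoted forward undervalues KRW, so borrow KRW, convert to ILS at spot, deposit the ILS at 8.28%, and buy KRW forward at 0.0020908 to cover the loan.
The gap between the two covered legs is ILS 318,572.

ILS 318,572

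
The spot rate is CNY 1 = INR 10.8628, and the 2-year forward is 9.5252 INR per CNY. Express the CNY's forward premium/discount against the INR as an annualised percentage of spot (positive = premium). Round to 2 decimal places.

T = 2 years.
CNY trades forward at -12.31358% vs spot over the period.
Annualise by dividing by T: -0.1231358 / 2 = -0.061568 → -6.16%.

-6.16%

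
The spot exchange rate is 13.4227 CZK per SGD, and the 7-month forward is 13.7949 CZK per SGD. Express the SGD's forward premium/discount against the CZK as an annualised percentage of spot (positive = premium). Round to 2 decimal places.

+4.75%

T = 7/12 years.
SGD trades forward at +2.77291% vs spot over the period.
Annualise by dividing by T: 0.0277291 / (7/12) = 0.047536 → 4.75%.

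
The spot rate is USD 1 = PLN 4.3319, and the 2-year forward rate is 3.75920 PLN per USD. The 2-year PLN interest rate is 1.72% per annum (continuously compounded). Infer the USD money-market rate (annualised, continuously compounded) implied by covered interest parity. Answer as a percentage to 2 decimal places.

T = 2 years.
By CIP, F/S equals the PLN-to-USD growth ratio: 3.7592/4.3319 = 0.8677947.
PLN growth factor: e^(0.0172×2) = 1.0349985.
Hence g_USD = 1.1926767.
r = ln(1.1926767)/2 = 0.088100 → 8.81%.

8.81%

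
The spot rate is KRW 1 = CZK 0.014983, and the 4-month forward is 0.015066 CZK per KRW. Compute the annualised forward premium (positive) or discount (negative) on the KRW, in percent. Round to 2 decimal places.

T = 4/12 years.
KRW trades forward at +0.55396% vs spot over the period.
Per annum: 0.0055396 / (4/12) = 0.016619 = 1.66%.

+1.66%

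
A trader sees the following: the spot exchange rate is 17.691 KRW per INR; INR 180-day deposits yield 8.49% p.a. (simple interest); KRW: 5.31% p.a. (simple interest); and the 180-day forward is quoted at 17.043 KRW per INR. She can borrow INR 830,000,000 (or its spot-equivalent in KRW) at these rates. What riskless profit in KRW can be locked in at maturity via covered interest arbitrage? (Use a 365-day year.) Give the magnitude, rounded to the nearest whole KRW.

T = 180/365 years.
Route A — deposit INR, sell forward: 830,000,000 × 1.041868493151 × 17.043 = KRW 14,737,948,724.88.
Route B — convert at spot, deposit KRW: 830,000,000 × 17.691 × 1.02618630137 = KRW 15,068,037,341.76.
The quoted forward undervalues INR, so borrow INR, convert to KRW at spot, deposit the KRW at 5.31%, and buy INR forward at 17.043 to cover the loan.
Arbitrage profit = |14,737,948,724.88 − 15,068,037,341.76| = KRW 330,088,617.

KRW 330,088,617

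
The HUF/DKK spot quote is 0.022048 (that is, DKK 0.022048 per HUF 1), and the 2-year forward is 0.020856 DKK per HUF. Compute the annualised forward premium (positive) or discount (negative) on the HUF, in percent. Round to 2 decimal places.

T = 2 years.
Period premium: (0.020856 − 0.022048)/0.022048 = -0.0540639.
Per annum: -0.0540639 / 2 = -0.027032 = -2.70%.

-2.70%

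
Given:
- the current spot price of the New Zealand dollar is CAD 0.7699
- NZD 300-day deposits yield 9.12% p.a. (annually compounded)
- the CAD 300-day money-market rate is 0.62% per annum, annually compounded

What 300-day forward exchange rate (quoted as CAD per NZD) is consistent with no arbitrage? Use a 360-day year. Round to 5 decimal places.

T = 300/360 years.
CAD accumulates by (1 + 0.0062)^(300/360) = 1.005164.
NZD accumulates by (1 + 0.0912)^(300/360) = 1.0754419.
CIP: F = S · (grow CAD)/(grow NZD) = 0.7699 × 1.005164/1.0754419 = 0.7195886 CAD per NZD.

0.71959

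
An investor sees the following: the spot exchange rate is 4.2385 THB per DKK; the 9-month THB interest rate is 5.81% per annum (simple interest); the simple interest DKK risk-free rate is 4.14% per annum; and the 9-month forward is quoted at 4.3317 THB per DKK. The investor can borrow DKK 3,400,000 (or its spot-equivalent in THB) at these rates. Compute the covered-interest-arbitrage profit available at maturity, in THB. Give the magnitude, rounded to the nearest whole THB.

T = 9/12 years.
Invest the DKK and cover forward: 3,400,000 × 1.031050 × 4.3317 = THB 15,185,077.57.
Convert at spot and invest in THB: 3,400,000 × 4.2385 × 1.043575 = THB 15,038,854.97.
The quoted forward overvalues DKK, so borrow THB, buy DKK at spot, deposit the DKK at 4.14%, and sell the proceeds forward at 4.3317.
Profit = 15,185,077.57 − 15,038,854.97 = THB 146,223.

THB 146,223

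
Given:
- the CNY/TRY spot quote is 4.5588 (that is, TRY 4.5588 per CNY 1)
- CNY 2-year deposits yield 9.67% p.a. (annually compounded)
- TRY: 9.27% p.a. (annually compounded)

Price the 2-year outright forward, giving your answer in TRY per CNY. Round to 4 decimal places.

4.5256

T = 2 years.
TRY growth factor: (1 + 0.0927)^2 = 1.1939933.
CNY growth factor: (1 + 0.0967)^2 = 1.2027509.
Forward (TRY per CNY) = 4.5588 × 1.1939933 / 1.2027509 = 4.525606.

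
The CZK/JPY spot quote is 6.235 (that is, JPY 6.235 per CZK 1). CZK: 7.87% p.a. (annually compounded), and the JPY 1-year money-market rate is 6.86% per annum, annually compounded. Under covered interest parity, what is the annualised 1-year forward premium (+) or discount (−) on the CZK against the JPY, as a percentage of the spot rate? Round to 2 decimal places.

-0.94%

T = 1 year.
F = S · g_JPY/g_CZK = 6.235 × 1.068600/1.078700 = 6.176621.
Annualised premium = (F − S)/S × (1/T) = (6.176621 − 6.235)/6.235 ÷ 1 = -0.94%.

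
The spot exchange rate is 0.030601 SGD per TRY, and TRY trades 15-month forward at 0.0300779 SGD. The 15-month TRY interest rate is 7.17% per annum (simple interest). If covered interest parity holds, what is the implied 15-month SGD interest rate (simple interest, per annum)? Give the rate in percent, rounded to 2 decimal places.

5.68%

T = 15/12 years.
CIP gives F = S · g_SGD/g_TRY, so g_SGD/g_TRY = 0.0300779/0.030601 = 0.9829058.
The TRY side grows by 1 + 0.0717×15/12 = 1.089625.
That pins the SGD growth at 1.0709987.
(1.0709987 − 1)/T = 0.056799, i.e. 5.68%.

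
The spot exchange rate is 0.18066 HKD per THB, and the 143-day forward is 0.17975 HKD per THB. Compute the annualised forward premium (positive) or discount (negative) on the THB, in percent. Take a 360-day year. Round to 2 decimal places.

-1.27%

T = 143/360 years.
Period premium: (0.17975 − 0.18066)/0.18066 = -0.0050371.
×(1/T) gives -1.27% p.a.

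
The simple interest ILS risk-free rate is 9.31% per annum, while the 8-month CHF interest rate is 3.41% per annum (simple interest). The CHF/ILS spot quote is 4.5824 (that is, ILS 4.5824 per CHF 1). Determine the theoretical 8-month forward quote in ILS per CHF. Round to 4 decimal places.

T = 8/12 years.
ILS accumulates by 1 + 0.0931×8/12 = 1.0620667.
CHF accumulates by 1 + 0.0341×8/12 = 1.0227333.
Forward (ILS per CHF) = 4.5824 × 1.0620667 / 1.0227333 = 4.758635.

4.7586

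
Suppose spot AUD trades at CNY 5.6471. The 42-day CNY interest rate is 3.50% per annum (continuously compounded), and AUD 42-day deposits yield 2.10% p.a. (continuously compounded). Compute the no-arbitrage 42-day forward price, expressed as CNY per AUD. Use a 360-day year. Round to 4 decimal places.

5.6563

T = 42/360 years.
CNY growth factor: e^(0.0350×42/360) = 1.0040917.
Growth of 1 AUD over T: e^(0.0210×42/360) = 1.002453.
CIP: F = S · (grow CNY)/(grow AUD) = 5.6471 × 1.0040917/1.002453 = 5.656331 CNY per AUD.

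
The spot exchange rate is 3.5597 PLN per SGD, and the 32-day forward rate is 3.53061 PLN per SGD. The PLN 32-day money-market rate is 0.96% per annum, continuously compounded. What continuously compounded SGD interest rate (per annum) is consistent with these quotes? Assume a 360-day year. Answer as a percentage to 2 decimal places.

10.19%

T = 32/360 years.
F/S = 3.53061/3.5597 = 0.9918280 = (growth of PLN) / (growth of SGD).
The PLN side grows by e^(0.0096×32/360) = 1.0008537.
So the SGD growth factor = 1.0091001.
r = ln(1.0091001)/(32/360) = 0.101913 → 10.19%.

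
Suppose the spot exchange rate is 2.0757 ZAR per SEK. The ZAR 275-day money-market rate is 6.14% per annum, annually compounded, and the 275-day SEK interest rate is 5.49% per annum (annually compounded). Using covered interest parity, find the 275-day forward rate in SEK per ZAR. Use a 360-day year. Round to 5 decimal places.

0.47951

T = 275/360 years.
ZAR growth factor: (1 + 0.0614)^(275/360) = 1.0465711.
SEK accumulates by (1 + 0.0549)^(275/360) = 1.0416717.
So F = 2.0757 × 1.0465711 / 1.0416717 = 2.085463 (ZAR/SEK).
Invert for SEK per ZAR: 1 / 2.085463 = 0.47951.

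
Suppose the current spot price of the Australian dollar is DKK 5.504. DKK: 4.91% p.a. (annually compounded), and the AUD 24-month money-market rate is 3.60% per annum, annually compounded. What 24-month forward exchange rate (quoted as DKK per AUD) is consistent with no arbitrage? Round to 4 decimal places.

5.6441

T = 2 years.
Growth of 1 DKK over T: (1 + 0.0491)^2 = 1.1006108.
AUD accumulates by (1 + 0.0360)^2 = 1.073296.
CIP: F = S · (grow DKK)/(grow AUD) = 5.504 × 1.1006108/1.073296 = 5.644074 DKK per AUD.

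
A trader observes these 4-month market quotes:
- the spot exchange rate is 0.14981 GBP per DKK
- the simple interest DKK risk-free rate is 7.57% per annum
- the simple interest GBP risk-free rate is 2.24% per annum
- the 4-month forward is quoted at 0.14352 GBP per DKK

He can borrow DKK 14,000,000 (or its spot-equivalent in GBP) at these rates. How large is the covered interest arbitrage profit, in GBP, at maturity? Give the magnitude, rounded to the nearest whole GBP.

T = 4/12 years.
Route A — deposit DKK, sell forward: 14,000,000 × 1.025233333 × 0.14352 = GBP 2,059,980.83.
Route B — convert at spot, deposit GBP: 14,000,000 × 0.14981 × 1.007466667 = GBP 2,113,000.14.
The quoted forward undervalues DKK, so borrow DKK, convert to GBP at spot, deposit the GBP at 2.24%, and buy DKK forward at 0.14352 to cover the loan.
Profit = 2,113,000.14 − 2,059,980.83 = GBP 53,019.

GBP 53,019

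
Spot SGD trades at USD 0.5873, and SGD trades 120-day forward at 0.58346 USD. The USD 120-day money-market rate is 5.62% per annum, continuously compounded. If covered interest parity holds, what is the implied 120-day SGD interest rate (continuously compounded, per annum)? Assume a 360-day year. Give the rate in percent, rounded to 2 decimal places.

T = 120/360 years.
CIP gives F = S · g_USD/g_SGD, so g_USD/g_SGD = 0.58346/0.5873 = 0.9934616.
The USD side grows by e^(0.0562×120/360) = 1.0189099.
That pins the SGD growth at 1.0256158.
r = ln(1.0256158)/(120/360) = 0.075880 → 7.59%.

7.59%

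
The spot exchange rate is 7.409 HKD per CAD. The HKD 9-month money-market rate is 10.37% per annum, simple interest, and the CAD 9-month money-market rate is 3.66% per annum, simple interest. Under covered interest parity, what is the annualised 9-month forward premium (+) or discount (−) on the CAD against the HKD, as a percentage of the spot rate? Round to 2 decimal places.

T = 9/12 years.
CIP forward (HKD per CAD) = 7.409 × 1.077775/1.027450 = 7.771896.
(F − S)/S ÷ T = (7.771896 − 7.409)/7.409/(9/12) = 0.065307 → 6.53%.

+6.53%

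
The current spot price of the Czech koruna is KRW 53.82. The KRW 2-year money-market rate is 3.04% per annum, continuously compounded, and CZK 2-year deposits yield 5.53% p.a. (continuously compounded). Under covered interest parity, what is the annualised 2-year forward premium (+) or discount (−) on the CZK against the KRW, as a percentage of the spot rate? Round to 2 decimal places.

-2.43%

T = 2 years.
F = S · g_KRW/g_CZK = 53.82 × 1.0626864/1.116948 = 51.20541.
Annualised premium = (F − S)/S × (1/T) = (51.20541 − 53.82)/53.82 ÷ 2 = -2.43%.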